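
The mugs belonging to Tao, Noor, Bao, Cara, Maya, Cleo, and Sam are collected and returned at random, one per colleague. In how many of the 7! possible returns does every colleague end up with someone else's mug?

1854

Let Aᵢ be the assignments in which colleague i gets their own mug. We want the size of the complement of A₁∪…∪A_7.
By inclusion–exclusion this is Σ_{j=0}^{7} (−1)^j C(7,j)·(7−j)!.
Computing: 5040 − 5040 + 2520 − 840 + 210 − 42 + 7 − 1 = 1854.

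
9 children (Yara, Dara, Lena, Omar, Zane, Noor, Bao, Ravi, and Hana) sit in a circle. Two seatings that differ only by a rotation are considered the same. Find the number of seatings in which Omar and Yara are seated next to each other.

Glue Omar and Yara into a block (2 internal orders). Seating 8 units around a circle gives (7)! arrangements.
So 2 × (7)! = 2 × 5040 = 10080.

10080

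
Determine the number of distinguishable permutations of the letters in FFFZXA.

120

Letter multiplicities in FFFZXA: A×1, F×3, X×1, Z×1.
So there are 6! / (3!) = 120 distinguishable arrangements.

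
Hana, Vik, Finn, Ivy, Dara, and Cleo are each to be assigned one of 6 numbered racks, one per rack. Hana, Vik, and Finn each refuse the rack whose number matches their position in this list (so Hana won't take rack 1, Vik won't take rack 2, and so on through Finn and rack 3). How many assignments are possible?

Let Aᵢ (for i ∈ {1, 2, 3}) be the placements that put person i in their forbidden rack. Any j of these fix j positions, leaving (6−j)! ways to fill the rest, and there are C(3,j) ways to pick which j.
By inclusion–exclusion, the number of valid placements is Σ_{j=0}^{3} (−1)^j C(3,j)·(6−j)!.
Computing: 720 − 360 + 72 − 6 = 426.

426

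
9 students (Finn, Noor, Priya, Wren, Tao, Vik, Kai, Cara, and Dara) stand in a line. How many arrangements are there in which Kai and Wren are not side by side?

Of the 9! = 362880 arrangements, those with Kai and Wren adjacent number 2 × 8! = 80640 (treat the pair as a block with 2 internal orders).
Complementary counting: 362880 − 80640 = 282240.

282240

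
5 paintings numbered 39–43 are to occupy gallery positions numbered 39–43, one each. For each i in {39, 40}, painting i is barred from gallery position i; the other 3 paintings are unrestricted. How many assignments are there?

78

Let Aᵢ (for i ∈ {39, 40}) be the placements that put painting i in its forbidden gallery position. Any j of these fix j positions, leaving (5−j)! ways to fill the rest, and there are C(2,j) ways to pick which j.
By inclusion–exclusion, the number of valid placements is Σ_{j=0}^{2} (−1)^j C(2,j)·(5−j)!.
Computing: 120 − 48 + 6 = 78.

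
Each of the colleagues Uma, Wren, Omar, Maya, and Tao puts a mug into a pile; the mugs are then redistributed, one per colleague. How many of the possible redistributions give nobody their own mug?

Count assignments avoiding every fixed point. For any j of the 5 colleagues fixed to their own mug, the other 5−j can be arranged in (5−j)! ways.
By inclusion–exclusion this is Σ_{j=0}^{5} (−1)^j C(5,j)·(5−j)!.
Computing: 120 − 120 + 60 − 20 + 5 − 1 = 44.

44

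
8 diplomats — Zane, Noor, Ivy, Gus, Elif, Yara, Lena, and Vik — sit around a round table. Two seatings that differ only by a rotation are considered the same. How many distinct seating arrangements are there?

Fix one person's seat to break rotational symmetry; the remaining 7 people can be arranged in (7)! = 5040 ways.

5040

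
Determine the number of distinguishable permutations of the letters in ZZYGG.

30

ZZYGG has 5 letters with G appearing twice and Z appearing twice.
So there are 5! / (2!·2!) = 30 distinguishable arrangements.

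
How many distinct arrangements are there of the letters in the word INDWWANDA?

INDWWANDA has 9 letters with A appearing twice, D appearing twice, N appearing twice, and W appearing twice.
Dividing 9! = 362880 by 2!·2!·2!·2! = 16 for the repeated letters gives 22680.

22680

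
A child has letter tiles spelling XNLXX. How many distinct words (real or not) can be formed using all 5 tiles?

XNLXX has 5 letters with X appearing 3 times.
The number of distinct arrangements is 5!/(3!) = 120/6 = 20.

20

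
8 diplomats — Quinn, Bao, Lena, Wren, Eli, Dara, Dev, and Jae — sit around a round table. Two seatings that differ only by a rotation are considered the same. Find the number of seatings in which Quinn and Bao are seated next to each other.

1440

Treat {Quinn, Bao} as one unit (2 internal orders) and seat the resulting 7 units around the table: (6)! circular arrangements.
So 2 × (6)! = 2 × 720 = 1440.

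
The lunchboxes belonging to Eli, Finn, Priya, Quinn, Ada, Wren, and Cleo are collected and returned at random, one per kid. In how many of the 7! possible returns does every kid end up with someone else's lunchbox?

Let Aᵢ be the assignments in which kid i gets their own lunchbox. We want the size of the complement of A₁∪…∪A_7.
By inclusion–exclusion this is Σ_{j=0}^{7} (−1)^j C(7,j)·(7−j)!.
Computing: 5040 − 5040 + 2520 − 840 + 210 − 42 + 7 − 1 = 1854.

1854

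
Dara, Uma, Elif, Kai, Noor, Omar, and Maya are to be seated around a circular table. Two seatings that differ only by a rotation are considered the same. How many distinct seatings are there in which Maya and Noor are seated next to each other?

Treat {Maya, Noor} as one unit (2 internal orders) and seat the resulting 6 units around the table: (5)! circular arrangements.
So 2 × (5)! = 2 × 120 = 240.

240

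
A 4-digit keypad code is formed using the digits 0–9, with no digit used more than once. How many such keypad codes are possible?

5040

This is a permutation of 4 out of 10: P(10,4) = 10!/6!.
10 × 9 × 8 × 7 = 5040.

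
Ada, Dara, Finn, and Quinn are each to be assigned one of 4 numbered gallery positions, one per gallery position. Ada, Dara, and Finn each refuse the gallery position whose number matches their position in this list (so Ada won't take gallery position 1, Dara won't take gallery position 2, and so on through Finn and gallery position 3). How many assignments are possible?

Let Aᵢ (for i ∈ {1, 2, 3}) be the placements that put person i in their forbidden gallery position. Any j of these fix j positions, leaving (4−j)! ways to fill the rest, and there are C(3,j) ways to pick which j.
By inclusion–exclusion, the number of valid placements is Σ_{j=0}^{3} (−1)^j C(3,j)·(4−j)!.
Computing: 24 − 18 + 6 − 1 = 11.

11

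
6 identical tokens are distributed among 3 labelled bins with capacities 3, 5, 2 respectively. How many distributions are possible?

Without the upper bounds there are C(8,2) = 28 ways to split 6 among 3 bins.
Subtract solutions that violate a single cap (substitute x_i' = x_i − (cap_i+1)): x_1 ≥ 4 gives C(4,2) = 6; x_2 ≥ 6 gives C(2,2) = 1; x_3 ≥ 3 gives C(5,2) = 10. Together 17.
No two caps can be exceeded simultaneously, so the pair terms are all 0.
By inclusion–exclusion the count is 28 − 17 + 0 = 11.

11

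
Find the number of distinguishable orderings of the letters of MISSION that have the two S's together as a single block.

Treat the 2 copies of S as a single block. The multiset to arrange is then {SS, I, I, M, N, O}, 6 items in all.
That gives (6)!/(2!) = 360 arrangements.

360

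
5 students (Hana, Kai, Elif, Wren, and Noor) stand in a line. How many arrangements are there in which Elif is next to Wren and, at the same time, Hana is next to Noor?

Treat {Elif,Wren} as one block (2 orders) and {Hana,Noor} as another (2 orders).
That leaves 3 units to arrange: 2 × 2 × 3! = 4 × 6 = 24.

24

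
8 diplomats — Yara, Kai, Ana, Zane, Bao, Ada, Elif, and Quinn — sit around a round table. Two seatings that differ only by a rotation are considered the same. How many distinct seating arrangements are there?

5040

Fix one person's seat to break rotational symmetry; the remaining 7 people can be arranged in (7)! = 5040 ways.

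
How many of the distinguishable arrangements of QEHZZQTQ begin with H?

Fix H in the first position and arrange the remaining 7 letters.
Those 7 letters have Q appearing 3 times and Z appearing twice, giving (7)!/(3!·2!) = 420.

420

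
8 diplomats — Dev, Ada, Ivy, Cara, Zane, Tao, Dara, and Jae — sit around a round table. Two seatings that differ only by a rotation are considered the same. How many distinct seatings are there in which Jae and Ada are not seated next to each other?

All circular seatings of 8 people number (7)! = 5040.
Those with Jae next to Ada: fuse the pair into one unit and seat 7 units around a circle — 2·(6)! = 1440.
Subtracting, 5040 − 1440 = 3600.

3600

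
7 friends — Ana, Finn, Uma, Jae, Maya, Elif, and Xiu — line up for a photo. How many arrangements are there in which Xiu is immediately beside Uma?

1440

Glue Xiu and Uma into one block (2 internal orders), leaving 6 units to arrange in a row.
That gives 2 × 6! = 2 × 720 = 1440.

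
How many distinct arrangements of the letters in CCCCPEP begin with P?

With the first slot taken by P, it remains to arrange the other 6 letters (CCCCEP).
Those 6 letters have C appearing 4 times, giving (6)!/(4!) = 30.

30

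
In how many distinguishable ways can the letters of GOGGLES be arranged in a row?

840

GOGGLES has 7 letters with G appearing 3 times.
The number of distinct arrangements is 7!/(3!) = 5040/6 = 840.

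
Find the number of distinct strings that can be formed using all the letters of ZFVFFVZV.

560

The 8 letters of ZFVFFVZV have repeats: F appearing 3 times, V appearing 3 times, and Z appearing twice.
The number of distinct arrangements is 8!/(3!·3!·2!) = 40320/72 = 560.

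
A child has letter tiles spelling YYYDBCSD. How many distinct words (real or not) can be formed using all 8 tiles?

YYYDBCSD has 8 letters with D appearing twice and Y appearing 3 times.
The number of distinct arrangements is 8!/(3!·2!) = 40320/12 = 3360.

3360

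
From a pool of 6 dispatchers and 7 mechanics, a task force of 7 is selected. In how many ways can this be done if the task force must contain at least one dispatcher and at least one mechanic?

Unrestricted: C(13,7) = 1716 ways to pick any 7 of the 13.
Selections missing a whole group: no dispatchers → C(7,7) = 1; no mechanics → C(6,7) = 0.
Both groups omitted at once is impossible, so 1716 − 1 = 1715.

1715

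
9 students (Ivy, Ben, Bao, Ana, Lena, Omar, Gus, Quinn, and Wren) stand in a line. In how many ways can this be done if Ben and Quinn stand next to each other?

80640

Treat {Ben, Quinn} as a single unit. There are 8 units to order, and the pair itself can be ordered 2 ways.
So the count is 2·(8)! = 80640.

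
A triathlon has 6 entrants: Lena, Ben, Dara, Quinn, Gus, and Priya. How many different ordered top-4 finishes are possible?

360

There are 6 choices for 1st place, 5 for 2nd, and so on down to 3 for position 4.
That gives 6 × 5 × 4 × 3 = 360.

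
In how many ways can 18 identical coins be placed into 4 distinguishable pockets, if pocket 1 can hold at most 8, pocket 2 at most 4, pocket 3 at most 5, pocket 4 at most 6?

55

Without the upper bounds there are C(21,3) = 1330 ways to split 18 among 4 pockets.
Subtract solutions that violate a single cap (substitute x_i' = x_i − (cap_i+1)): x_1 ≥ 9 gives C(12,3) = 220; x_2 ≥ 5 gives C(16,3) = 560; x_3 ≥ 6 gives C(15,3) = 455; x_4 ≥ 7 gives C(14,3) = 364. Together 1599.
Add back pairs where two caps are both exceeded: 35 + 20 + 10 + 120 + 84 + 56 = 325.
Subtract triples: 0 + 0 + 0 + 1 = 1.
By inclusion–exclusion the count is 1330 − 1599 + 325 − 1 = 55.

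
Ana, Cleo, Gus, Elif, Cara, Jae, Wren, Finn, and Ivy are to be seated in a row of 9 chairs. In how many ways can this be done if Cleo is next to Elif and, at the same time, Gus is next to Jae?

20160

Treat {Cleo,Elif} as one block (2 orders) and {Gus,Jae} as another (2 orders).
That leaves 7 units to arrange: 2 × 2 × 7! = 4 × 5040 = 20160.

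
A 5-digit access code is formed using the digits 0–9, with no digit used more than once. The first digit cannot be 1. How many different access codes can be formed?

27216

The first digit has 10−1 = 9 choices (anything except 1).
The remaining 4 digits are filled from the other 9 symbols without repetition: 9 × 8 × 7 × 6 = 3024.
Total: 9 × 3024 = 27216.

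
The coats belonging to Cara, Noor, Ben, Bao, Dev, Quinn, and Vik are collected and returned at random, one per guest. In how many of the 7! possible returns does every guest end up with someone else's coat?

This is the derangement count D_7: permutations of 7 items with no fixed point.
By inclusion–exclusion this is Σ_{j=0}^{7} (−1)^j C(7,j)·(7−j)!.
Computing: 5040 − 5040 + 2520 − 840 + 210 − 42 + 7 − 1 = 1854.

1854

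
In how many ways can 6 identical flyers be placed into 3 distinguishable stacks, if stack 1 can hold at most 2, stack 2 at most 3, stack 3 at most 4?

9

Ignoring the caps, the number of non-negative solutions to x_1+…+x_3 = 6 is C(8,2) = 28.
Subtract solutions that violate a single cap (substitute x_i' = x_i − (cap_i+1)): x_1 ≥ 3 gives C(5,2) = 10; x_2 ≥ 4 gives C(4,2) = 6; x_3 ≥ 5 gives C(3,2) = 3. Together 19.
No two caps can be exceeded simultaneously, so the pair terms are all 0.
By inclusion–exclusion the count is 28 − 19 + 0 = 9.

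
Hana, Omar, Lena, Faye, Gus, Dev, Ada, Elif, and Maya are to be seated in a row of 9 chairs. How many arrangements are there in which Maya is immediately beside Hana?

Glue Maya and Hana into one block (2 internal orders), leaving 8 units to arrange in a row.
That gives 2 × 8! = 2 × 40320 = 80640.

80640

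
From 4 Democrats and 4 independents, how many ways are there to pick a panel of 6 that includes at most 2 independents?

6

Split by how many independents are chosen (0 through 2).
Sum: C(4,0)·C(4,6) + C(4,1)·C(4,5) + C(4,2)·C(4,4) = 0 + 0 + 6 = 6.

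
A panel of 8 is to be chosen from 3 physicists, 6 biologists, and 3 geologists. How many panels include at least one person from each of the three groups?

With no constraint there are C(12,8) = 495 possible selections.
Selections missing a whole group: no physicists → C(9,8) = 9; no biologists → C(6,8) = 0; no geologists → C(9,8) = 9.
Add back selections omitting two groups (i.e. drawn from a single group): C(3,8) + C(6,8) + C(3,8) = 0.
By inclusion–exclusion: 495 − 18 + 0 = 477.

477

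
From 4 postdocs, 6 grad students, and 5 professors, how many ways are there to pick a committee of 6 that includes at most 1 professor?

Split by how many professors are chosen (0 through 1).
Sum: C(5,0)·C(10,6) + C(5,1)·C(10,5) = 210 + 1260 = 1470.

1470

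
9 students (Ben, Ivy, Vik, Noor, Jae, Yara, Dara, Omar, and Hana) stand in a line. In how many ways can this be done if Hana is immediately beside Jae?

Glue Hana and Jae into one block (2 internal orders), leaving 8 units to arrange in a row.
That gives 2 × 8! = 2 × 40320 = 80640.

80640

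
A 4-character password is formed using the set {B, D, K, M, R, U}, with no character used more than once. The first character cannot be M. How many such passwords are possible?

300

The first character has 6−1 = 5 choices (anything except M).
The remaining 3 characters are filled from the other 5 symbols without repetition: 5 × 4 × 3 = 60.
Total: 5 × 60 = 300.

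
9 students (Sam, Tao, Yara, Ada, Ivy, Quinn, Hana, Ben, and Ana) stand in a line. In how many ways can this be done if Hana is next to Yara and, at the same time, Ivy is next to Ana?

Treat {Hana,Yara} as one block (2 orders) and {Ivy,Ana} as another (2 orders).
That leaves 7 units to arrange: 2 × 2 × 7! = 4 × 5040 = 20160.

20160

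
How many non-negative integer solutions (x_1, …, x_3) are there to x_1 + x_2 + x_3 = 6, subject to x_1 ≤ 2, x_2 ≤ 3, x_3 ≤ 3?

Without the upper bounds there are C(8,2) = 28 ways to split 6 among 3 variables.
Subtract solutions that violate a single cap (substitute x_i' = x_i − (cap_i+1)): x_1 ≥ 3 gives C(5,2) = 10; x_2 ≥ 4 gives C(4,2) = 6; x_3 ≥ 4 gives C(4,2) = 6. Together 22.
No two caps can be exceeded simultaneously, so the pair terms are all 0.
By inclusion–exclusion the count is 28 − 22 + 0 = 6.

6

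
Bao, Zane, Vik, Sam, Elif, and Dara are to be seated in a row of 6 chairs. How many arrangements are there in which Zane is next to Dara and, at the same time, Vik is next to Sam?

Treat {Zane,Dara} as one block (2 orders) and {Vik,Sam} as another (2 orders).
That leaves 4 units to arrange: 2 × 2 × 4! = 4 × 24 = 96.

96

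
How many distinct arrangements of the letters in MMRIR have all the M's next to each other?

12

Treat the 2 copies of M as a single block. The multiset to arrange is then {MM, I, R, R}, 4 items in all.
That gives (4)!/(2!) = 12 arrangements.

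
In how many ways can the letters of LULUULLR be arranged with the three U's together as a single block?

Treat the 3 copies of U as a single block. The multiset to arrange is then {UUU, L, L, L, L, R}, 6 items in all.
That gives (6)!/(4!) = 30 arrangements.

30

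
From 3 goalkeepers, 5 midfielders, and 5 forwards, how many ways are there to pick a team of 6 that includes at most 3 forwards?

1568

Split by how many forwards are chosen (0 through 3).
Sum: C(5,0)·C(8,6) + C(5,1)·C(8,5) + C(5,2)·C(8,4) + C(5,3)·C(8,3) = 28 + 280 + 700 + 560 = 1568.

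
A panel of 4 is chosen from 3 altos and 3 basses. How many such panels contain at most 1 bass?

3

Split by how many basses are chosen (0 through 1).
Sum: C(3,0)·C(3,4) + C(3,1)·C(3,3) = 0 + 3 = 3.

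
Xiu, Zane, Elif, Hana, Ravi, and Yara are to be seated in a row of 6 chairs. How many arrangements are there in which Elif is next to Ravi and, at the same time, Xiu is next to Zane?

Treat {Elif,Ravi} as one block (2 orders) and {Xiu,Zane} as another (2 orders).
That leaves 4 units to arrange: 2 × 2 × 4! = 4 × 24 = 96.

96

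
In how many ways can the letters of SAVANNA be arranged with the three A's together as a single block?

60

Treat the 3 copies of A as a single block. The multiset to arrange is then {AAA, N, N, S, V}, 5 items in all.
That gives (5)!/(2!) = 60 arrangements.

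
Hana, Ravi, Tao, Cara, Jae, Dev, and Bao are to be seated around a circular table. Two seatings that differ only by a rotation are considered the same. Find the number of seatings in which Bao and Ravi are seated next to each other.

Glue Bao and Ravi into a block (2 internal orders). Seating 6 units around a circle gives (5)! arrangements.
So 2 × (5)! = 2 × 120 = 240.

240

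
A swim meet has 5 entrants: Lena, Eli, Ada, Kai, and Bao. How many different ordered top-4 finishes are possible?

120

This is an ordered selection of 4 from 5: P(5,4).
That gives 5 × 4 × 3 × 2 = 120.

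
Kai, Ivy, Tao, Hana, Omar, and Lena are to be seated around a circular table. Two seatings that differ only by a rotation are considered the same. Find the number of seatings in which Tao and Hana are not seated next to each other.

Without the restriction there are (5)! = 120 seatings.
Those with Tao next to Hana: fuse the pair into one unit and seat 5 units around a circle — 2·(4)! = 48.
Subtracting, 120 − 48 = 72.

72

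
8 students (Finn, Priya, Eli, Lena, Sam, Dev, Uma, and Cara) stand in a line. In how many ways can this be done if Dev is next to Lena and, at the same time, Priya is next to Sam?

Treat {Dev,Lena} as one block (2 orders) and {Priya,Sam} as another (2 orders).
That leaves 6 units to arrange: 2 × 2 × 6! = 4 × 720 = 2880.

2880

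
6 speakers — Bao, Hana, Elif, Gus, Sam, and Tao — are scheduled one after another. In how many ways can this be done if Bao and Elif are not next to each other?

There are 6! = 720 arrangements in all. If Bao and Elif are adjacent, merging them into one block gives 2·(5)! = 240 arrangements.
Complementary counting: 720 − 240 = 480.

480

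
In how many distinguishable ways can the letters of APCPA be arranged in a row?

30

APCPA has 5 letters with A appearing twice and P appearing twice.
Dividing 5! = 120 by 2!·2! = 4 for the repeated letters gives 30.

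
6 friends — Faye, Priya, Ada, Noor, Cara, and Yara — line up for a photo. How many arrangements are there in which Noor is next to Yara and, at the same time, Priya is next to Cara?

Treat {Noor,Yara} as one block (2 orders) and {Priya,Cara} as another (2 orders).
That leaves 4 units to arrange: 2 × 2 × 4! = 4 × 24 = 96.

96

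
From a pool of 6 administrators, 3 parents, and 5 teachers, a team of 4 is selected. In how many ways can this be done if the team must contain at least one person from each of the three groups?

495

With no constraint there are C(14,4) = 1001 possible selections.
Selections missing a whole group: no administrators → C(8,4) = 70; no parents → C(11,4) = 330; no teachers → C(9,4) = 126.
Add back selections omitting two groups (i.e. drawn from a single group): C(6,4) + C(3,4) + C(5,4) = 20.
By inclusion–exclusion: 1001 − 526 + 20 = 495.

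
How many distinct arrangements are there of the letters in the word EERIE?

Letter multiplicities in EERIE: E×3, I×1, R×1.
The number of distinct arrangements is 5!/(3!) = 120/6 = 20.

20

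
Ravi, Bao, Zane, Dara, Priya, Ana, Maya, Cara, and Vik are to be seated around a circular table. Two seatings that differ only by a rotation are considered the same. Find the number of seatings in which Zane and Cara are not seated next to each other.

30240

All circular seatings of 9 people number (8)! = 40320.
Those with Zane next to Cara: fuse the pair into one unit and seat 8 units around a circle — 2·(7)! = 10080.
Subtracting, 40320 − 10080 = 30240.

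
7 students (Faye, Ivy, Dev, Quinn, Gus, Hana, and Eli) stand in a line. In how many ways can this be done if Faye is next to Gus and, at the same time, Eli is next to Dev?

480

Treat {Faye,Gus} as one block (2 orders) and {Eli,Dev} as another (2 orders).
That leaves 5 units to arrange: 2 × 2 × 5! = 4 × 120 = 480.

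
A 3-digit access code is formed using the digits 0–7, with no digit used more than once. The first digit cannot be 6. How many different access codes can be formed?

294

The first digit has 8−1 = 7 choices (anything except 6).
The remaining 2 digits are filled from the other 7 symbols without repetition: 7 × 6 = 42.
Total: 7 × 42 = 294.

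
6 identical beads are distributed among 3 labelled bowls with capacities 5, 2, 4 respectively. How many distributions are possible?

14

By stars and bars, unrestricted non-negative solutions to x_1+…+x_3 = 6 number C(6+2,2) = 28.
Subtract solutions that violate a single cap (substitute x_i' = x_i − (cap_i+1)): x_1 ≥ 6 gives C(2,2) = 1; x_2 ≥ 3 gives C(5,2) = 10; x_3 ≥ 5 gives C(3,2) = 3. Together 14.
No two caps can be exceeded simultaneously, so the pair terms are all 0.
By inclusion–exclusion the count is 28 − 14 + 0 = 14.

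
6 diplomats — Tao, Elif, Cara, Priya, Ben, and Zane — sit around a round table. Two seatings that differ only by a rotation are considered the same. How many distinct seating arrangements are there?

120

Around a circle, 6 distinct people have 6!/6 = (5)! = 120 rotationally distinct seatings.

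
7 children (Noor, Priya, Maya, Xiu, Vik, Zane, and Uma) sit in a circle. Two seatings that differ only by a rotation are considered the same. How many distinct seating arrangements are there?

Fix one person's seat to break rotational symmetry; the remaining 6 people can be arranged in (6)! = 720 ways.

720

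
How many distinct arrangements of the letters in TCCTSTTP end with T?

Fix T in the last position and arrange the remaining 7 letters.
Those 7 letters have C appearing twice and T appearing 3 times, giving (7)!/(3!·2!) = 420.

420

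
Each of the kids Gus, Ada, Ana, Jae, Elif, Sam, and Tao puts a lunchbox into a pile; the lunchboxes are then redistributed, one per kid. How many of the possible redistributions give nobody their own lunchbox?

1854

Count assignments avoiding every fixed point. For any j of the 7 kids fixed to their own lunchbox, the other 7−j can be arranged in (7−j)! ways.
By inclusion–exclusion this is Σ_{j=0}^{7} (−1)^j C(7,j)·(7−j)!.
Computing: 5040 − 5040 + 2520 − 840 + 210 − 42 + 7 − 1 = 1854.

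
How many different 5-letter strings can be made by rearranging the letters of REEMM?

30

REEMM has 5 letters with E appearing twice and M appearing twice.
So there are 5! / (2!·2!) = 30 distinguishable arrangements.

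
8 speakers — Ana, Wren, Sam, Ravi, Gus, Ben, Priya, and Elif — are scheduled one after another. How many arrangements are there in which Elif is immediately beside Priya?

10080

Glue Elif and Priya into one block (2 internal orders), leaving 7 units to arrange in a row.
That gives 2 × 7! = 2 × 5040 = 10080.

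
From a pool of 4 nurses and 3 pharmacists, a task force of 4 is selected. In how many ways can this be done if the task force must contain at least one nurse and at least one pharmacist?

Unrestricted: C(7,4) = 35 ways to pick any 4 of the 7.
Selections missing a whole group: no nurses → C(3,4) = 0; no pharmacists → C(4,4) = 1.
Both groups omitted at once is impossible, so 35 − 1 = 34.

34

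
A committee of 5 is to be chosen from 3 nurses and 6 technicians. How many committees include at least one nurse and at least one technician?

Total 5-person selections from all 9: C(9,5) = 126.
Selections missing a whole group: no nurses → C(6,5) = 6; no technicians → C(3,5) = 0.
Both groups omitted at once is impossible, so 126 − 6 = 120.

120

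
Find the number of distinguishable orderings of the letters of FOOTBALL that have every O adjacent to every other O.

2520

Treat the 2 copies of O as a single block. The multiset to arrange is then {OO, A, B, F, L, L, T}, 7 items in all.
That gives (7)!/(2!) = 2520 arrangements.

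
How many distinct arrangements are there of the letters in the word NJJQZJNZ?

1680

NJJQZJNZ has 8 letters with J appearing 3 times, N appearing twice, and Z appearing twice.
Dividing 8! = 40320 by 3!·2!·2! = 24 for the repeated letters gives 1680.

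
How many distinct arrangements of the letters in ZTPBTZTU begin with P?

Fix P in the first position and arrange the remaining 7 letters.
Those 7 letters have T appearing 3 times and Z appearing twice, giving (7)!/(3!·2!) = 420.

420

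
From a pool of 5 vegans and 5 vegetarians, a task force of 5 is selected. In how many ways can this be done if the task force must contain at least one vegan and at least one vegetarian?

With no constraint there are C(10,5) = 252 possible selections.
Subtract selections that omit an entire group: no vegans → C(5,5) = 1; no vegetarians → C(5,5) = 1.
Both groups omitted at once is impossible, so 252 − 2 = 250.

250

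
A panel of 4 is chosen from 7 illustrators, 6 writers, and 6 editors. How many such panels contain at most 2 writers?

3601

Split by how many writers are chosen (0 through 2).
Sum: C(6,0)·C(13,4) + C(6,1)·C(13,3) + C(6,2)·C(13,2) = 715 + 1716 + 1170 = 3601.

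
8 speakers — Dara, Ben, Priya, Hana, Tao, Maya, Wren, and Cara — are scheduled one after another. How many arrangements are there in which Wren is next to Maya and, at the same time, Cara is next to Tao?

2880

Treat {Wren,Maya} as one block (2 orders) and {Cara,Tao} as another (2 orders).
That leaves 6 units to arrange: 2 × 2 × 6! = 4 × 720 = 2880.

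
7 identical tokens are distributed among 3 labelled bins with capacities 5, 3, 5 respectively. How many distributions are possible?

20

By stars and bars, unrestricted non-negative solutions to x_1+…+x_3 = 7 number C(7+2,2) = 36.
Subtract solutions that violate a single cap (substitute x_i' = x_i − (cap_i+1)): x_1 ≥ 6 gives C(3,2) = 3; x_2 ≥ 4 gives C(5,2) = 10; x_3 ≥ 6 gives C(3,2) = 3. Together 16.
No two caps can be exceeded simultaneously, so the pair terms are all 0.
By inclusion–exclusion the count is 36 − 16 + 0 = 20.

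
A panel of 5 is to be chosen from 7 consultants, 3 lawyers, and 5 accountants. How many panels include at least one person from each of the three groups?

Total 5-person selections from all 15: C(15,5) = 3003.
Subtract selections that omit an entire group: no consultants → C(8,5) = 56; no lawyers → C(12,5) = 792; no accountants → C(10,5) = 252.
Add back selections omitting two groups (i.e. drawn from a single group): C(7,5) + C(3,5) + C(5,5) = 22.
By inclusion–exclusion: 3003 − 1100 + 22 = 1925.

1925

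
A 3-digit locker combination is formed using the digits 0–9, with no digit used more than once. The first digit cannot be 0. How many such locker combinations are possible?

648

The first digit has 10−1 = 9 choices (anything except 0).
The remaining 2 digits are filled from the other 9 symbols without repetition: 9 × 8 = 72.
Total: 9 × 72 = 648.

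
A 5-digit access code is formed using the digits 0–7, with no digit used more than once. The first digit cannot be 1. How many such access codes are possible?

The first digit has 8−1 = 7 choices (anything except 1).
The remaining 4 digits are filled from the other 7 symbols without repetition: 7 × 6 × 5 × 4 = 840.
Total: 7 × 840 = 5880.

5880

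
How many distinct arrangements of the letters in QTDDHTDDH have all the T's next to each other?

840

Treat the 2 copies of T as a single block. The multiset to arrange is then {TT, D, D, D, D, H, H, Q}, 8 items in all.
That gives (8)!/(4!·2!) = 840 arrangements.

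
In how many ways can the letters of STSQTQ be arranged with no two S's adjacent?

There are 6!/(2!·2!·2!) = 90 arrangements of STSQTQ in total.
If the two S's are adjacent, glue them into one block, leaving 5 items to arrange: (5)!/(2!·2!) = 30 ways.
Hence 90 − 30 = 60.

60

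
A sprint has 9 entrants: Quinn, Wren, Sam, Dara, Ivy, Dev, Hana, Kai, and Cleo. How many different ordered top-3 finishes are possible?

There are 9 choices for 1st place, 8 for 2nd, and 7 for 3rd.
That gives 9 × 8 × 7 = 504.

504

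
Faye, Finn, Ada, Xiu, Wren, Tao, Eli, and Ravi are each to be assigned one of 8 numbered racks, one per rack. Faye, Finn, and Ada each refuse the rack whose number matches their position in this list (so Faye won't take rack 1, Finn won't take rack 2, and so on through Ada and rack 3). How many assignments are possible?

Let Aᵢ (for i ∈ {1, 2, 3}) be the placements that put person i in their forbidden rack. Any j of these fix j positions, leaving (8−j)! ways to fill the rest, and there are C(3,j) ways to pick which j.
By inclusion–exclusion, the number of valid placements is Σ_{j=0}^{3} (−1)^j C(3,j)·(8−j)!.
Computing: 40320 − 15120 + 2160 − 120 = 27240.

27240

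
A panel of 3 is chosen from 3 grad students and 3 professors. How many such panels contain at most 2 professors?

Split by how many professors are chosen (0 through 2).
Sum: C(3,0)·C(3,3) + C(3,1)·C(3,2) + C(3,2)·C(3,1) = 1 + 9 + 9 = 19.

19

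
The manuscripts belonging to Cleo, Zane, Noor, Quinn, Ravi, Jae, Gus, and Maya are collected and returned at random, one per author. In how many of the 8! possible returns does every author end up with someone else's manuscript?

14833

Count assignments avoiding every fixed point. For any j of the 8 authors fixed to their own manuscript, the other 8−j can be arranged in (8−j)! ways.
By inclusion–exclusion this is Σ_{j=0}^{8} (−1)^j C(8,j)·(8−j)!.
Computing: 40320 − 40320 + 20160 − 6720 + 1680 − 336 + 56 − 8 + 1 = 14833.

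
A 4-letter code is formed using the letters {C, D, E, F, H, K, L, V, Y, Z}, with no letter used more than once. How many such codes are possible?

5040

Choose and order 4 of the 10 symbols: the first letter has 10 options, the next 9, then 8, 7.
10 × 9 × 8 × 7 = 5040.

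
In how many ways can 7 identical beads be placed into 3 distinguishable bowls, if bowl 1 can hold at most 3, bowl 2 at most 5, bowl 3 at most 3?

13

By stars and bars, unrestricted non-negative solutions to x_1+…+x_3 = 7 number C(7+2,2) = 36.
Subtract solutions that violate a single cap (substitute x_i' = x_i − (cap_i+1)): x_1 ≥ 4 gives C(5,2) = 10; x_2 ≥ 6 gives C(3,2) = 3; x_3 ≥ 4 gives C(5,2) = 10. Together 23.
No two caps can be exceeded simultaneously, so the pair terms are all 0.
By inclusion–exclusion the count is 36 − 23 + 0 = 13.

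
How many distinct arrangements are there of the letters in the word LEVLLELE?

280

Letter multiplicities in LEVLLELE: E×3, L×4, V×1.
So there are 8! / (4!·3!) = 280 distinguishable arrangements.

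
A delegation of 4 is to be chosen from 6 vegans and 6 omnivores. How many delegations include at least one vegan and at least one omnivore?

465

Total 4-person selections from all 12: C(12,4) = 495.
Selections missing a whole group: no vegans → C(6,4) = 15; no omnivores → C(6,4) = 15.
Both groups omitted at once is impossible, so 495 − 30 = 465.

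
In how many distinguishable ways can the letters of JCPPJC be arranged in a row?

90

The 6 letters of JCPPJC have repeats: C appearing twice, J appearing twice, and P appearing twice.
So there are 6! / (2!·2!·2!) = 90 distinguishable arrangements.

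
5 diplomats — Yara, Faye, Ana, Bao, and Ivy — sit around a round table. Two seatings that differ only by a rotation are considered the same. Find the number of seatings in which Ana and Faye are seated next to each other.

Treat {Ana, Faye} as one unit (2 internal orders) and seat the resulting 4 units around the table: (3)! circular arrangements.
So 2 × (3)! = 2 × 6 = 12.

12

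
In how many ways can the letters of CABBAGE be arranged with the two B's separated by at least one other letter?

900

There are 7!/(2!·2!) = 1260 arrangements of CABBAGE in total.
If the two B's are adjacent, glue them into one block, leaving 6 items to arrange: (6)!/(2!) = 360 ways.
Subtracting, 1260 − 360 = 900 arrangements keep the B's apart.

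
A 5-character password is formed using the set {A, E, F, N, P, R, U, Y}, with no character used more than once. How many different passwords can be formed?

This is a permutation of 5 out of 8: P(8,5) = 8!/3!.
8 × 7 × 6 × 5 × 4 = 6720.

6720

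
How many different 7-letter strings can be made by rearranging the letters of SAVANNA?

SAVANNA has 7 letters with A appearing 3 times and N appearing twice.
The number of distinct arrangements is 7!/(3!·2!) = 5040/12 = 420.

420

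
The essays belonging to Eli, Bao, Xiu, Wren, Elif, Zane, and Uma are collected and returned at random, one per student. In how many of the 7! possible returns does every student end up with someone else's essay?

Let Aᵢ be the assignments in which student i gets their own essay. We want the size of the complement of A₁∪…∪A_7.
By inclusion–exclusion this is Σ_{j=0}^{7} (−1)^j C(7,j)·(7−j)!.
Computing: 5040 − 5040 + 2520 − 840 + 210 − 42 + 7 − 1 = 1854.

1854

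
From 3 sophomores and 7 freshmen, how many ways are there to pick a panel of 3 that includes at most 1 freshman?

22

Split by how many freshmen are chosen (0 through 1).
Sum: C(7,0)·C(3,3) + C(7,1)·C(3,2) = 1 + 21 = 22.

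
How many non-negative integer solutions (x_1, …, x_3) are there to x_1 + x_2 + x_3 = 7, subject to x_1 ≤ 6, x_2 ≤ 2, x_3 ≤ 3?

Without the upper bounds there are C(9,2) = 36 ways to split 7 among 3 variables.
Subtract solutions that violate a single cap (substitute x_i' = x_i − (cap_i+1)): x_1 ≥ 7 gives C(2,2) = 1; x_2 ≥ 3 gives C(6,2) = 15; x_3 ≥ 4 gives C(5,2) = 10. Together 26.
Add back pairs where two caps are both exceeded: 0 + 0 + 1 = 1.
By inclusion–exclusion the count is 36 − 26 + 1 = 11.

11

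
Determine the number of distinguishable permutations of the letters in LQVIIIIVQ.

3780

LQVIIIIVQ has 9 letters with I appearing 4 times, Q appearing twice, and V appearing twice.
The number of distinct arrangements is 9!/(4!·2!·2!) = 362880/96 = 3780.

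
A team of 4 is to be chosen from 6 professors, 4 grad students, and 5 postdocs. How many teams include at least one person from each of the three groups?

720

Total 4-person selections from all 15: C(15,4) = 1365.
Selections missing a whole group: no professors → C(9,4) = 126; no grad students → C(11,4) = 330; no postdocs → C(10,4) = 210.
Add back selections omitting two groups (i.e. drawn from a single group): C(6,4) + C(4,4) + C(5,4) = 21.
By inclusion–exclusion: 1365 − 666 + 21 = 720.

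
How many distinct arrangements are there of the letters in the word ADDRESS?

1260

ADDRESS has 7 letters with D appearing twice and S appearing twice.
So there are 7! / (2!·2!) = 1260 distinguishable arrangements.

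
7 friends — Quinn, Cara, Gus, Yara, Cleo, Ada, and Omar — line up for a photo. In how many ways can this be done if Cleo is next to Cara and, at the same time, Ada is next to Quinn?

480

Treat {Cleo,Cara} as one block (2 orders) and {Ada,Quinn} as another (2 orders).
That leaves 5 units to arrange: 2 × 2 × 5! = 4 × 120 = 480.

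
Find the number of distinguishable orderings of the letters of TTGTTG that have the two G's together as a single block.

Treat the 2 copies of G as a single block. The multiset to arrange is then {GG, T, T, T, T}, 5 items in all.
That gives (5)!/(4!) = 5 arrangements.

5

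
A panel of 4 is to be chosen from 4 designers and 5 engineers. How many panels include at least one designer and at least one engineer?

120

Total 4-person selections from all 9: C(9,4) = 126.
Subtract selections that omit an entire group: no designers → C(5,4) = 5; no engineers → C(4,4) = 1.
Both groups omitted at once is impossible, so 126 − 6 = 120.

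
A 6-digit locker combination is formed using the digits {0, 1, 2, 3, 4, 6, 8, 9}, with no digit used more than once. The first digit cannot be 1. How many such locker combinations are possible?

17640

The first digit has 8−1 = 7 choices (anything except 1).
The remaining 5 digits are filled from the other 7 symbols without repetition: 7 × 6 × 5 × 4 × 3 = 2520.
Total: 7 × 2520 = 17640.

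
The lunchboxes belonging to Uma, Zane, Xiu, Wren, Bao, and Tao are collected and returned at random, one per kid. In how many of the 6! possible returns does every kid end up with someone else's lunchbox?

265

Count assignments avoiding every fixed point. For any j of the 6 kids fixed to their own lunchbox, the other 6−j can be arranged in (6−j)! ways.
By inclusion–exclusion this is Σ_{j=0}^{6} (−1)^j C(6,j)·(6−j)!.
Computing: 720 − 720 + 360 − 120 + 30 − 6 + 1 = 265.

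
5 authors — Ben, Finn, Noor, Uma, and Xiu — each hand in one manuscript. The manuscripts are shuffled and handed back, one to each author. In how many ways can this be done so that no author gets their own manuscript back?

44

Let Aᵢ be the assignments in which author i gets their own manuscript. We want the size of the complement of A₁∪…∪A_5.
By inclusion–exclusion this is Σ_{j=0}^{5} (−1)^j C(5,j)·(5−j)!.
Computing: 120 − 120 + 60 − 20 + 5 − 1 = 44.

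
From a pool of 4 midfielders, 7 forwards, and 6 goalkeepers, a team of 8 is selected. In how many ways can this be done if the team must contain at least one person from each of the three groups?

22813

Unrestricted: C(17,8) = 24310 ways to pick any 8 of the 17.
Selections missing a whole group: no midfielders → C(13,8) = 1287; no forwards → C(10,8) = 45; no goalkeepers → C(11,8) = 165.
Add back selections omitting two groups (i.e. drawn from a single group): C(4,8) + C(7,8) + C(6,8) = 0.
By inclusion–exclusion: 24310 − 1497 + 0 = 22813.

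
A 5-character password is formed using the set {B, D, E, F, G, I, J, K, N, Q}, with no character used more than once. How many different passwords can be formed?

30240

With no repetition, fill the 5 characters in order: 10 choices, then 9, down to 6.
10 × 9 × 8 × 7 × 6 = 30240.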